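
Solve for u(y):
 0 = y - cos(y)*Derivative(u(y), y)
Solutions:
 u(y) = C1 + Integral(y/cos(y), y)


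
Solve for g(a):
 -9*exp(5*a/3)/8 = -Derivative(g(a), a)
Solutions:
 g(a) = C1 + 27*exp(5*a/3)/40


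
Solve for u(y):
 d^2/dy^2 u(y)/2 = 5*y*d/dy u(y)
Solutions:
 u(y) = C1 + C2*erfi(sqrt(5)*y)


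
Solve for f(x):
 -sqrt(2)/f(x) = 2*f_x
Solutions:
 f(x) = -sqrt(C1 - sqrt(2)*x)
 f(x) = sqrt(C1 - sqrt(2)*x)


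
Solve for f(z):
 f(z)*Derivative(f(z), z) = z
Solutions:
 f(z) = -sqrt(C1 + z^2)
 f(z) = sqrt(C1 + z^2)


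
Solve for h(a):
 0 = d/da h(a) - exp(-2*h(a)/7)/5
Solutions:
 h(a) = 7*log(-sqrt(C1 + a)) - 7*log(35) + 7*log(70)/2
 h(a) = 7*log(C1 + a)/2 - 7*log(35) + 7*log(70)/2


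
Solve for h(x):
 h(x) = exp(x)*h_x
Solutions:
 h(x) = C1*exp(-exp(-x))


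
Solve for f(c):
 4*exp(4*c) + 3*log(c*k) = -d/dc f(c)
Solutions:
 f(c) = C1 - 3*c*log(c*k) + 3*c - exp(4*c)


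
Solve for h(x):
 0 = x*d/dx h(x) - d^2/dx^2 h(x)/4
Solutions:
 h(x) = C1 + C2*erfi(sqrt(2)*x)


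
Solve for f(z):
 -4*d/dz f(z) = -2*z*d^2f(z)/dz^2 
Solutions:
 f(z) = C1 + C2*z^3


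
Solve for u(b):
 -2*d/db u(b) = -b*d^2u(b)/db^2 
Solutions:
 u(b) = C1 + C2*b^3


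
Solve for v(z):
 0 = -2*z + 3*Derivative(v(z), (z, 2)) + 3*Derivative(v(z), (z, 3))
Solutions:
 v(z) = C1 + C2*z + C3*exp(-z) + z^3/9 - z^2/3


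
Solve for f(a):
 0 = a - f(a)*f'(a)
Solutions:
 f(a) = -sqrt(C1 + a^2)
 f(a) = sqrt(C1 + a^2)


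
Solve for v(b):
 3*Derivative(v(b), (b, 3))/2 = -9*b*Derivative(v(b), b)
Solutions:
 v(b) = C1 + Integral(C2*airyai(-6^(1/3)*b) + C3*airybi(-6^(1/3)*b), b)


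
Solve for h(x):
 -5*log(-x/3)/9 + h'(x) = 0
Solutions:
 h(x) = C1 + 5*x*log(-x)/9 + 5*x*(-log(3) - 1)/9


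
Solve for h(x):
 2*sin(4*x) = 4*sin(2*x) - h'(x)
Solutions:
 h(x) = C1 + 4*sin(x)^4


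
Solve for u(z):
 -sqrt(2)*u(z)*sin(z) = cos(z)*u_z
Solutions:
 u(z) = C1*cos(z)^(sqrt(2))


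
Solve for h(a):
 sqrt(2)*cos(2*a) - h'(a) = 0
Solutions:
 h(a) = C1 + sqrt(2)*sin(2*a)/2


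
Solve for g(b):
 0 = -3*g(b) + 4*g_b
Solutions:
 g(b) = C1*exp(3*b/4)


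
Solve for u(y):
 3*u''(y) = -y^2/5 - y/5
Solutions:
 u(y) = C1 + C2*y - y^4/180 - y^3/90


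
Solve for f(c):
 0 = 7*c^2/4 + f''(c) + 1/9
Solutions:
 f(c) = C1 + C2*c - 7*c^4/48 - c^2/18


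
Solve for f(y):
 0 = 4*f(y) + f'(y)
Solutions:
 f(y) = C1*exp(-4*y)


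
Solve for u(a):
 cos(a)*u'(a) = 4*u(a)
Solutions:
 u(a) = C1*(sin(a)^2 + 2*sin(a) + 1)/(sin(a)^2 - 2*sin(a) + 1)


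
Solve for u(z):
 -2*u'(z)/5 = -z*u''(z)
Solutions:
 u(z) = C1 + C2*z^(7/5)


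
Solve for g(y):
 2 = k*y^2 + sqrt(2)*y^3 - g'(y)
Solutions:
 g(y) = C1 + k*y^3/3 + sqrt(2)*y^4/4 - 2*y


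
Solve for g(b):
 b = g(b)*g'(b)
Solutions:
 g(b) = -sqrt(C1 + b^2)
 g(b) = sqrt(C1 + b^2)


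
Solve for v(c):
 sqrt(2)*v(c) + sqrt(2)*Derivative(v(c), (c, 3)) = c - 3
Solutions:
 v(c) = C3*exp(-c) + sqrt(2)*c/2 + (C1*sin(sqrt(3)*c/2) + C2*cos(sqrt(3)*c/2))*exp(c/2) - 3*sqrt(2)/2


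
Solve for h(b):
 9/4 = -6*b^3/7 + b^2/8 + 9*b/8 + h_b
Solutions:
 h(b) = C1 + 3*b^4/14 - b^3/24 - 9*b^2/16 + 9*b/4


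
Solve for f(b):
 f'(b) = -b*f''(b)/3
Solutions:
 f(b) = C1 + C2/b^2


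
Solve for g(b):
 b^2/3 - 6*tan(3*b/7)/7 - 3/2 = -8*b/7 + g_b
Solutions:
 g(b) = C1 + b^3/9 + 4*b^2/7 - 3*b/2 + 2*log(cos(3*b/7))


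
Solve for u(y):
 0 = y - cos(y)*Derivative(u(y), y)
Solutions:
 u(y) = C1 + Integral(y/cos(y), y)


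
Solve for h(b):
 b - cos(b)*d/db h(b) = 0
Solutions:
 h(b) = C1 + Integral(b/cos(b), b)


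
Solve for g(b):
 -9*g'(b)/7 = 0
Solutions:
 g(b) = C1


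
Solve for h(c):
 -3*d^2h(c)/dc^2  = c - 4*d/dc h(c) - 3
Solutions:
 h(c) = C1 + C2*exp(4*c/3) + c^2/8 - 9*c/16


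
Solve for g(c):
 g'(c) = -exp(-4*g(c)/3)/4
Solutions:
 g(c) = 3*log(-I*(C1 - c/3)^(1/4))
 g(c) = 3*log(I*(C1 - c/3)^(1/4))
 g(c) = 3*log(-(C1 - c/3)^(1/4))
 g(c) = 3*log(C1 - c/3)/4


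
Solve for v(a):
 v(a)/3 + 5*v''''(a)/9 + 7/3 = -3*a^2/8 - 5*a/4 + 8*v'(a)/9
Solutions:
 v(a) = C1*exp(a*(-2^(1/3)*5^(2/3)*(29 + 9*sqrt(11))^(1/3) - 10 + 5*2^(2/3)*5^(1/3)/(29 + 9*sqrt(11))^(1/3))/30)*sin(10^(1/3)*sqrt(3)*a*(5*2^(1/3)/(29 + 9*sqrt(11))^(1/3) + 5^(1/3)*(29 + 9*sqrt(11))^(1/3))/30) + C2*exp(a*(-2^(1/3)*5^(2/3)*(29 + 9*sqrt(11))^(1/3) - 10 + 5*2^(2/3)*5^(1/3)/(29 + 9*sqrt(11))^(1/3))/30)*cos(10^(1/3)*sqrt(3)*a*(5*2^(1/3)/(29 + 9*sqrt(11))^(1/3) + 5^(1/3)*(29 + 9*sqrt(11))^(1/3))/30) + C3*exp(a) + C4*exp(a*(-5 - 5*2^(2/3)*5^(1/3)/(29 + 9*sqrt(11))^(1/3) + 2^(1/3)*5^(2/3)*(29 + 9*sqrt(11))^(1/3))/15) - 9*a^2/8 - 39*a/4 - 33


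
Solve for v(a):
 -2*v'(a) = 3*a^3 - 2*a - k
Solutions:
 v(a) = C1 - 3*a^4/8 + a^2/2 + a*k/2


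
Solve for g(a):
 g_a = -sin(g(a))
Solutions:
 g(a) = -acos((-C1 - exp(2*a))/(C1 - exp(2*a))) + 2*pi
 g(a) = acos((-C1 - exp(2*a))/(C1 - exp(2*a)))


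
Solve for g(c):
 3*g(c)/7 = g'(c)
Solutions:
 g(c) = C1*exp(3*c/7)


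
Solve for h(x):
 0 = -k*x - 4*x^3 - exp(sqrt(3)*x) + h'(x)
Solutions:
 h(x) = C1 + k*x^2/2 + x^4 + sqrt(3)*exp(sqrt(3)*x)/3


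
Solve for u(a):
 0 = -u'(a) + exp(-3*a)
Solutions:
 u(a) = C1 - exp(-3*a)/3


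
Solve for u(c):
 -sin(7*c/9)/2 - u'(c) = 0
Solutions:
 u(c) = C1 + 9*cos(7*c/9)/14


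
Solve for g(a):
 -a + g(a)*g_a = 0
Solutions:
 g(a) = -sqrt(C1 + a^2)
 g(a) = sqrt(C1 + a^2)


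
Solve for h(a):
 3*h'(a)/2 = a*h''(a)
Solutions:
 h(a) = C1 + C2*a^(5/2)


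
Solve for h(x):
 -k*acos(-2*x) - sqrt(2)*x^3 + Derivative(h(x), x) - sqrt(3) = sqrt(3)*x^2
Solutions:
 h(x) = C1 + k*(x*acos(-2*x) + sqrt(1 - 4*x^2)/2) + sqrt(2)*x^4/4 + sqrt(3)*x^3/3 + sqrt(3)*x


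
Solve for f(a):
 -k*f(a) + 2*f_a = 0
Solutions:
 f(a) = C1*exp(a*k/2)


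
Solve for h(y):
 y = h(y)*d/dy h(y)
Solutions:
 h(y) = -sqrt(C1 + y^2)
 h(y) = sqrt(C1 + y^2)


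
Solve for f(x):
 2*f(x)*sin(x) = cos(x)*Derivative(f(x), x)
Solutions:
 f(x) = C1/cos(x)^2


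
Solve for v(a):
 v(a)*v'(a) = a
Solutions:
 v(a) = -sqrt(C1 + a^2)
 v(a) = sqrt(C1 + a^2)


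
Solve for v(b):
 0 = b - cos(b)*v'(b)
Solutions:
 v(b) = C1 + Integral(b/cos(b), b)


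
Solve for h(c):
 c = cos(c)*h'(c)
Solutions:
 h(c) = C1 + Integral(c/cos(c), c)


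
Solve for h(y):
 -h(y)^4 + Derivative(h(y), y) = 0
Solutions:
 h(y) = (-1/(C1 + 3*y))^(1/3)
 h(y) = (-1/(C1 + y))^(1/3)*(-3^(2/3) - 3*3^(1/6)*I)/6
 h(y) = (-1/(C1 + y))^(1/3)*(-3^(2/3) + 3*3^(1/6)*I)/6


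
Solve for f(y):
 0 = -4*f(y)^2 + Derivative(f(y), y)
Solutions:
 f(y) = -1/(C1 + 4*y)


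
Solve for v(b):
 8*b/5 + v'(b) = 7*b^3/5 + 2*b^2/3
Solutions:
 v(b) = C1 + 7*b^4/20 + 2*b^3/9 - 4*b^2/5


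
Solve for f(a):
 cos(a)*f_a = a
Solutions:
 f(a) = C1 + Integral(a/cos(a), a)


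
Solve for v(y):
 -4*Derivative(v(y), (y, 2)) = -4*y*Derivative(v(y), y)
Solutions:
 v(y) = C1 + C2*erfi(sqrt(2)*y/2)


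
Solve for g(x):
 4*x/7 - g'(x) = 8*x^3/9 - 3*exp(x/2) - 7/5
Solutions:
 g(x) = C1 - 2*x^4/9 + 2*x^2/7 + 7*x/5 + 6*exp(x/2)


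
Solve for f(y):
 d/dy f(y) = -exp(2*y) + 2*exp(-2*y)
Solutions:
 f(y) = C1 - exp(2*y)/2 - exp(-2*y)


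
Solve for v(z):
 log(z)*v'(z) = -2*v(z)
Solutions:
 v(z) = C1*exp(-2*li(z))


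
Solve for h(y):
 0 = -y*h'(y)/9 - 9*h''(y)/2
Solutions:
 h(y) = C1 + C2*erf(y/9)


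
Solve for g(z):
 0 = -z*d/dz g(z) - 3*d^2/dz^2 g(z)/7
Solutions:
 g(z) = C1 + C2*erf(sqrt(42)*z/6)


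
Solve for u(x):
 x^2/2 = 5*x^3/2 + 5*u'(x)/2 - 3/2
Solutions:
 u(x) = C1 - x^4/4 + x^3/15 + 3*x/5


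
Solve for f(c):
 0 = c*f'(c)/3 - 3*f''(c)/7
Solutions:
 f(c) = C1 + C2*erfi(sqrt(14)*c/6)


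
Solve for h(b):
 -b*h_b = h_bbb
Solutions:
 h(b) = C1 + Integral(C2*airyai(-b) + C3*airybi(-b), b)


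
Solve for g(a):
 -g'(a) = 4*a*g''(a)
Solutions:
 g(a) = C1 + C2*a^(3/4)


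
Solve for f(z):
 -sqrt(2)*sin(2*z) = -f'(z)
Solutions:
 f(z) = C1 - sqrt(2)*cos(2*z)/2


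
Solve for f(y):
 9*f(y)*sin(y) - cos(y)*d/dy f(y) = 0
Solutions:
 f(y) = C1/cos(y)^9


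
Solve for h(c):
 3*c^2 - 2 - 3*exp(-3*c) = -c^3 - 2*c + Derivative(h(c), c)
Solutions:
 h(c) = C1 + c^4/4 + c^3 + c^2 - 2*c + exp(-3*c)


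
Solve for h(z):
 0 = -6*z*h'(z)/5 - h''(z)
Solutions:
 h(z) = C1 + C2*erf(sqrt(15)*z/5)


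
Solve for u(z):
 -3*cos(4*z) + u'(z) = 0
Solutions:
 u(z) = C1 + 3*sin(4*z)/4


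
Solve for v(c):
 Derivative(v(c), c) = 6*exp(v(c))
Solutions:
 v(c) = log(-1/(C1 + 6*c))


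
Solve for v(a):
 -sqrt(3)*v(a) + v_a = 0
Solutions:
 v(a) = C1*exp(sqrt(3)*a)


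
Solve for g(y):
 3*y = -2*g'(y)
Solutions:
 g(y) = C1 - 3*y^2/4


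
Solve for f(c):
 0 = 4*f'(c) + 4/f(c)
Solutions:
 f(c) = -sqrt(C1 - 2*c)
 f(c) = sqrt(C1 - 2*c)


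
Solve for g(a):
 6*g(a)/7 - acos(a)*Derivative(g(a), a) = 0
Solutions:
 g(a) = C1*exp(6*Integral(1/acos(a), a)/7)


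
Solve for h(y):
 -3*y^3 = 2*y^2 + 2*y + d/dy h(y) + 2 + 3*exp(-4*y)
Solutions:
 h(y) = C1 - 3*y^4/4 - 2*y^3/3 - y^2 - 2*y + 3*exp(-4*y)/4


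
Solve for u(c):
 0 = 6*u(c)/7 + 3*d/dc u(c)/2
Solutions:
 u(c) = C1*exp(-4*c/7)


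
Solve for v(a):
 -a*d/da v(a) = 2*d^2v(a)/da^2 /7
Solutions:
 v(a) = C1 + C2*erf(sqrt(7)*a/2)


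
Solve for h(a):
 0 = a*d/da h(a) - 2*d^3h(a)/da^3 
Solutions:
 h(a) = C1 + Integral(C2*airyai(2^(2/3)*a/2) + C3*airybi(2^(2/3)*a/2), a)


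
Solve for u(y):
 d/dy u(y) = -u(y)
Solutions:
 u(y) = C1*exp(-y)


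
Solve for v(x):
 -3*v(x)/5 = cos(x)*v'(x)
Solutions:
 v(x) = C1*(sin(x) - 1)^(3/10)/(sin(x) + 1)^(3/10)


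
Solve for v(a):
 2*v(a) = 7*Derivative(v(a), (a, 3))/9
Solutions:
 v(a) = C3*exp(18^(1/3)*7^(2/3)*a/7) + (C1*sin(3*2^(1/3)*3^(1/6)*7^(2/3)*a/14) + C2*cos(3*2^(1/3)*3^(1/6)*7^(2/3)*a/14))*exp(-18^(1/3)*7^(2/3)*a/14)


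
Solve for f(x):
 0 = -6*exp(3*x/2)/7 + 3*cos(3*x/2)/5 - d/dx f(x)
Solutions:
 f(x) = C1 - 4*exp(3*x/2)/7 + 2*sin(3*x/2)/5


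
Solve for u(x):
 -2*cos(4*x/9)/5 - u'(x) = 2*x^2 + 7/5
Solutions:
 u(x) = C1 - 2*x^3/3 - 7*x/5 - 9*sin(4*x/9)/10


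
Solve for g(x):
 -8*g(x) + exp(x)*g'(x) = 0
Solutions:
 g(x) = C1*exp(-8*exp(-x))


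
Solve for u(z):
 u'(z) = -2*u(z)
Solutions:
 u(z) = C1*exp(-2*z)


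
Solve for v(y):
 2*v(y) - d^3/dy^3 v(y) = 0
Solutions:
 v(y) = C3*exp(2^(1/3)*y) + (C1*sin(2^(1/3)*sqrt(3)*y/2) + C2*cos(2^(1/3)*sqrt(3)*y/2))*exp(-2^(1/3)*y/2)


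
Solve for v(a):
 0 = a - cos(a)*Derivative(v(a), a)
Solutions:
 v(a) = C1 + Integral(a/cos(a), a)


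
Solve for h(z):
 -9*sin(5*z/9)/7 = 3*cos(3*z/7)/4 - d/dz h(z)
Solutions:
 h(z) = C1 + 7*sin(3*z/7)/4 - 81*cos(5*z/9)/35


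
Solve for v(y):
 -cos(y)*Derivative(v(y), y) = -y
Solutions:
 v(y) = C1 + Integral(y/cos(y), y)


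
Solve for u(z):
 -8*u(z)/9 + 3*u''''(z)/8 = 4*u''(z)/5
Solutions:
 u(z) = C1*exp(-2*sqrt(10)*z*sqrt(6 + sqrt(111))/15) + C2*exp(2*sqrt(10)*z*sqrt(6 + sqrt(111))/15) + C3*sin(2*sqrt(10)*z*sqrt(-6 + sqrt(111))/15) + C4*cos(2*sqrt(10)*z*sqrt(-6 + sqrt(111))/15)


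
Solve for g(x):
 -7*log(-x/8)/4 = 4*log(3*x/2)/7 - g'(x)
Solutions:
 g(x) = C1 + 65*x*log(x)/28 + x*(-163*log(2) - 65 + 16*log(3) + 49*I*pi)/28


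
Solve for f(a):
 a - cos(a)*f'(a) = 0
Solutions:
 f(a) = C1 + Integral(a/cos(a), a)


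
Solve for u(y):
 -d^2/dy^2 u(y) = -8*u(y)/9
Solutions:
 u(y) = C1*exp(-2*sqrt(2)*y/3) + C2*exp(2*sqrt(2)*y/3)


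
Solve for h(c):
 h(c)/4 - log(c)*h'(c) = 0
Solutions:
 h(c) = C1*exp(li(c)/4)


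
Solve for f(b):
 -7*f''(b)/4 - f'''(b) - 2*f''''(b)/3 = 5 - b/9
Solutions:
 f(b) = C1 + C2*b + 2*b^3/189 - 638*b^2/441 + (C3*sin(sqrt(33)*b/4) + C4*cos(sqrt(33)*b/4))*exp(-3*b/4)


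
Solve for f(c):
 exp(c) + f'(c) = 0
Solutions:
 f(c) = C1 - exp(c)


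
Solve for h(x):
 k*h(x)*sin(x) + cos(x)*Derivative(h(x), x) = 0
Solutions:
 h(x) = C1*exp(k*log(cos(x)))


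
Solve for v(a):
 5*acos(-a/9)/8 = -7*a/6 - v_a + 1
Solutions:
 v(a) = C1 - 7*a^2/12 - 5*a*acos(-a/9)/8 + a - 5*sqrt(81 - a^2)/8


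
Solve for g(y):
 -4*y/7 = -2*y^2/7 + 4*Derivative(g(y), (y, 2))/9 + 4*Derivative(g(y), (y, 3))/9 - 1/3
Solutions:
 g(y) = C1 + C2*y + C3*exp(-y) + 3*y^4/56 - 3*y^3/7 + 93*y^2/56


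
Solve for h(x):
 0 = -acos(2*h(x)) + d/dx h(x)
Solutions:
 Integral(1/acos(2*_y), (_y, h(x))) = C1 + x


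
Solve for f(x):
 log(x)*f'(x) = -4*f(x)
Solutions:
 f(x) = C1*exp(-4*li(x))


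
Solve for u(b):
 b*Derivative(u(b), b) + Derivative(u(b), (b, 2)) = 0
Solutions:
 u(b) = C1 + C2*erf(sqrt(2)*b/2)


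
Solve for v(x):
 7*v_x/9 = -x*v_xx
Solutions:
 v(x) = C1 + C2*x^(2/9)


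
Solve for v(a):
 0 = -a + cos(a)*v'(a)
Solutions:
 v(a) = C1 + Integral(a/cos(a), a)


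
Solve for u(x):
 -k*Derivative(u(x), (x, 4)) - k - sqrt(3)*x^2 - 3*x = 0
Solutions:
 u(x) = C1 + C2*x + C3*x^2 + C4*x^3 - x^4/24 - sqrt(3)*x^6/(360*k) - x^5/(40*k)


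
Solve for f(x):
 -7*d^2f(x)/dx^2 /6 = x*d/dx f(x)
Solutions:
 f(x) = C1 + C2*erf(sqrt(21)*x/7)


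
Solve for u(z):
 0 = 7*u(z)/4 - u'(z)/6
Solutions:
 u(z) = C1*exp(21*z/2)


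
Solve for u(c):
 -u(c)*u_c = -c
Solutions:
 u(c) = -sqrt(C1 + c^2)
 u(c) = sqrt(C1 + c^2)


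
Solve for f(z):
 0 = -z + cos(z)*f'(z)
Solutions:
 f(z) = C1 + Integral(z/cos(z), z)


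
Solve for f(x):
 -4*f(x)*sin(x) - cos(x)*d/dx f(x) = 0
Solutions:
 f(x) = C1*cos(x)^4


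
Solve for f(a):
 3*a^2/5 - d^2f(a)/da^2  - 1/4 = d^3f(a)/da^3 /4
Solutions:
 f(a) = C1 + C2*a + C3*exp(-4*a) + a^4/20 - a^3/20 - 7*a^2/80


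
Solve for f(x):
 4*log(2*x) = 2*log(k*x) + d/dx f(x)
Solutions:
 f(x) = C1 + 2*x*(-log(k) - 1 + 2*log(2)) + 2*x*log(x)


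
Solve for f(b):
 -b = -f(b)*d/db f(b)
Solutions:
 f(b) = -sqrt(C1 + b^2)
 f(b) = sqrt(C1 + b^2)


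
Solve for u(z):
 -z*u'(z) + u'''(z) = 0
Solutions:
 u(z) = C1 + Integral(C2*airyai(z) + C3*airybi(z), z)


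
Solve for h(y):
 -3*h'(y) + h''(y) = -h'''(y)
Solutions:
 h(y) = C1 + C2*exp(y*(-1 + sqrt(13))/2) + C3*exp(-y*(1 + sqrt(13))/2)


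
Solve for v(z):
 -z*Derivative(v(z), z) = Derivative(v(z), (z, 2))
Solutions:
 v(z) = C1 + C2*erf(sqrt(2)*z/2)


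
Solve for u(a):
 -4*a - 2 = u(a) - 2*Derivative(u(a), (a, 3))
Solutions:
 u(a) = C3*exp(2^(2/3)*a/2) - 4*a + (C1*sin(2^(2/3)*sqrt(3)*a/4) + C2*cos(2^(2/3)*sqrt(3)*a/4))*exp(-2^(2/3)*a/4) - 2


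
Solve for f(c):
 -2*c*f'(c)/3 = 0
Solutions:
 f(c) = C1


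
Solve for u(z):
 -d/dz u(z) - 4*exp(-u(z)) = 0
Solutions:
 u(z) = log(C1 - 4*z)


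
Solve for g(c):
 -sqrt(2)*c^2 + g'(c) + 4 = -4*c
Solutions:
 g(c) = C1 + sqrt(2)*c^3/3 - 2*c^2 - 4*c


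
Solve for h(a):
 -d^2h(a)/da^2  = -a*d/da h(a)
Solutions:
 h(a) = C1 + C2*erfi(sqrt(2)*a/2)


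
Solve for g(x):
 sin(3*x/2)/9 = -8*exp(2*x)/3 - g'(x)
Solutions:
 g(x) = C1 - 4*exp(2*x)/3 + 2*cos(3*x/2)/27


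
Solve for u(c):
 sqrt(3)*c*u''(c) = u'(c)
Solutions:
 u(c) = C1 + C2*c^(sqrt(3)/3 + 1)


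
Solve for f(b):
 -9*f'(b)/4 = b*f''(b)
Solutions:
 f(b) = C1 + C2/b^(5/4)


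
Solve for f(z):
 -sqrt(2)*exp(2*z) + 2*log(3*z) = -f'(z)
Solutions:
 f(z) = C1 - 2*z*log(z) + 2*z*(1 - log(3)) + sqrt(2)*exp(2*z)/2


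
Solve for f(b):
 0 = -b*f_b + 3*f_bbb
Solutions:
 f(b) = C1 + Integral(C2*airyai(3^(2/3)*b/3) + C3*airybi(3^(2/3)*b/3), b)


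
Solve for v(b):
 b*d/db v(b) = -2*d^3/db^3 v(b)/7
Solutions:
 v(b) = C1 + Integral(C2*airyai(-2^(2/3)*7^(1/3)*b/2) + C3*airybi(-2^(2/3)*7^(1/3)*b/2), b)


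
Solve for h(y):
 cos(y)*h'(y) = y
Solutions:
 h(y) = C1 + Integral(y/cos(y), y)


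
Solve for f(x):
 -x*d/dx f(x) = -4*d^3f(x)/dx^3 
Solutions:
 f(x) = C1 + Integral(C2*airyai(2^(1/3)*x/2) + C3*airybi(2^(1/3)*x/2), x)


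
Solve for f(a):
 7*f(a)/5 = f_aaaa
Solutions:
 f(a) = C1*exp(-5^(3/4)*7^(1/4)*a/5) + C2*exp(5^(3/4)*7^(1/4)*a/5) + C3*sin(5^(3/4)*7^(1/4)*a/5) + C4*cos(5^(3/4)*7^(1/4)*a/5)


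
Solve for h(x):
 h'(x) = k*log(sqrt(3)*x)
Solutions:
 h(x) = C1 + k*x*log(x) - k*x + k*x*log(3)/2


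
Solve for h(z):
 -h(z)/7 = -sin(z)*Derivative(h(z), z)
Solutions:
 h(z) = C1*(cos(z) - 1)^(1/14)/(cos(z) + 1)^(1/14)


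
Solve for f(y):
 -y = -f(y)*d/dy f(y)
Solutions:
 f(y) = -sqrt(C1 + y^2)
 f(y) = sqrt(C1 + y^2)


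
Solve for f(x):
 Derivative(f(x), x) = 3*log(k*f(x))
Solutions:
 li(k*f(x))/k = C1 + 3*x


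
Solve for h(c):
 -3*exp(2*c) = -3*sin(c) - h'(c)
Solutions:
 h(c) = C1 + 3*exp(2*c)/2 + 3*cos(c)


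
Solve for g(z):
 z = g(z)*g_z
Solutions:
 g(z) = -sqrt(C1 + z^2)
 g(z) = sqrt(C1 + z^2)


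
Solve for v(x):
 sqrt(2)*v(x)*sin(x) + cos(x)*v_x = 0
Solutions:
 v(x) = C1*cos(x)^(sqrt(2))


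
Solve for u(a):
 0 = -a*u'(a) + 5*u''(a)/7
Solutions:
 u(a) = C1 + C2*erfi(sqrt(70)*a/10)


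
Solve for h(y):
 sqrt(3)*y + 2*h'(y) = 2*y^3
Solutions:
 h(y) = C1 + y^4/4 - sqrt(3)*y^2/4


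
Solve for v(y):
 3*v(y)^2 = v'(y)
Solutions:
 v(y) = -1/(C1 + 3*y)


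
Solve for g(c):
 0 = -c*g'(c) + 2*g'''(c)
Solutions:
 g(c) = C1 + Integral(C2*airyai(2^(2/3)*c/2) + C3*airybi(2^(2/3)*c/2), c)


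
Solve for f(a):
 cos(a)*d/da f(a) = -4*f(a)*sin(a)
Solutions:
 f(a) = C1*cos(a)^4


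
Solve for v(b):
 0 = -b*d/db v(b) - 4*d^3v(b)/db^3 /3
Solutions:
 v(b) = C1 + Integral(C2*airyai(-6^(1/3)*b/2) + C3*airybi(-6^(1/3)*b/2), b)


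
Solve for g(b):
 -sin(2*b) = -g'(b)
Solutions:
 g(b) = C1 - cos(2*b)/2


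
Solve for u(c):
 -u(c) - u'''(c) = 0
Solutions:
 u(c) = C3*exp(-c) + (C1*sin(sqrt(3)*c/2) + C2*cos(sqrt(3)*c/2))*exp(c/2)


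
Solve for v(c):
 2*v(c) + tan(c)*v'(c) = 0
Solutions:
 v(c) = C1/sin(c)^2


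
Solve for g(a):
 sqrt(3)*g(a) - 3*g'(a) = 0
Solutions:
 g(a) = C1*exp(sqrt(3)*a/3)


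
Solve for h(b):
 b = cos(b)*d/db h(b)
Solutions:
 h(b) = C1 + Integral(b/cos(b), b)


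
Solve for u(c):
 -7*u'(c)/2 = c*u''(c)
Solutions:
 u(c) = C1 + C2/c^(5/2)


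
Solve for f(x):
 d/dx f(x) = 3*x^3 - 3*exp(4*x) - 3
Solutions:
 f(x) = C1 + 3*x^4/4 - 3*x - 3*exp(4*x)/4


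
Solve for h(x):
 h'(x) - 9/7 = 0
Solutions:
 h(x) = C1 + 9*x/7


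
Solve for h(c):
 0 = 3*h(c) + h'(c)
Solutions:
 h(c) = C1*exp(-3*c)


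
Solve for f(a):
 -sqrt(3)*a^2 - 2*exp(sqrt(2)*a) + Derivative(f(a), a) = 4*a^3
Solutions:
 f(a) = C1 + a^4 + sqrt(3)*a^3/3 + sqrt(2)*exp(sqrt(2)*a)


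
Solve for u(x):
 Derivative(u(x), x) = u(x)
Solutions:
 u(x) = C1*exp(x)


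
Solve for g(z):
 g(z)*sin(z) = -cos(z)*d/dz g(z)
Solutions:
 g(z) = C1*cos(z)


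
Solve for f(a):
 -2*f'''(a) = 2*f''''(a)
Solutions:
 f(a) = C1 + C2*a + C3*a^2 + C4*exp(-a)


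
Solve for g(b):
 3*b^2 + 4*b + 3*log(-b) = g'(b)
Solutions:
 g(b) = C1 + b^3 + 2*b^2 + 3*b*log(-b) - 3*b


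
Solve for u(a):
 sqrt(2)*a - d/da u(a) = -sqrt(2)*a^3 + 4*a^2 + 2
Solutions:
 u(a) = C1 + sqrt(2)*a^4/4 - 4*a^3/3 + sqrt(2)*a^2/2 - 2*a


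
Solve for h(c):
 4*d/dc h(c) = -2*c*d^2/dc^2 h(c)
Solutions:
 h(c) = C1 + C2/c


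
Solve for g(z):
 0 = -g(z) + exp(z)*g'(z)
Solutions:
 g(z) = C1*exp(-exp(-z))


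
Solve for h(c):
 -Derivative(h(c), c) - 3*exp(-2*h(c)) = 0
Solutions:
 h(c) = log(-sqrt(C1 - 6*c))
 h(c) = log(C1 - 6*c)/2


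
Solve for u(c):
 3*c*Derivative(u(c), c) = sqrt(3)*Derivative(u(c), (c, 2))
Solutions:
 u(c) = C1 + C2*erfi(sqrt(2)*3^(1/4)*c/2)


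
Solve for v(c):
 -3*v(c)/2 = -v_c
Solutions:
 v(c) = C1*exp(3*c/2)


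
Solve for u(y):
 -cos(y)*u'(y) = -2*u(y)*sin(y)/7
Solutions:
 u(y) = C1/cos(y)^(2/7)


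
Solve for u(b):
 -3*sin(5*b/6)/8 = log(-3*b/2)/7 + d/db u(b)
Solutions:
 u(b) = C1 - b*log(-b)/7 - b*log(3)/7 + b*log(2)/7 + b/7 + 9*cos(5*b/6)/20


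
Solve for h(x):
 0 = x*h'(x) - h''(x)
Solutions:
 h(x) = C1 + C2*erfi(sqrt(2)*x/2)


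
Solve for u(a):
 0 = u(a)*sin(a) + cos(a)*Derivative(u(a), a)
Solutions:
 u(a) = C1*cos(a)


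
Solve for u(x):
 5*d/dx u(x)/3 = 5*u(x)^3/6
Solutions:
 u(x) = -sqrt(-1/(C1 + x))
 u(x) = sqrt(-1/(C1 + x))


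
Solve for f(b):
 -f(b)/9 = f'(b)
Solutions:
 f(b) = C1*exp(-b/9)


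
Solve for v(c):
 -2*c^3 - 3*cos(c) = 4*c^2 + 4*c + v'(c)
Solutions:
 v(c) = C1 - c^4/2 - 4*c^3/3 - 2*c^2 - 3*sin(c)


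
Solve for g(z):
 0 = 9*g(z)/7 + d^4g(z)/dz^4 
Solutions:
 g(z) = (C1*sin(sqrt(6)*7^(3/4)*z/14) + C2*cos(sqrt(6)*7^(3/4)*z/14))*exp(-sqrt(6)*7^(3/4)*z/14) + (C3*sin(sqrt(6)*7^(3/4)*z/14) + C4*cos(sqrt(6)*7^(3/4)*z/14))*exp(sqrt(6)*7^(3/4)*z/14)


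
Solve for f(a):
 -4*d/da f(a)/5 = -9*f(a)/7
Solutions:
 f(a) = C1*exp(45*a/28)


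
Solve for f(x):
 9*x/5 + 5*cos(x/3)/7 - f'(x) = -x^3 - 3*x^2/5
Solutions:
 f(x) = C1 + x^4/4 + x^3/5 + 9*x^2/10 + 15*sin(x/3)/7


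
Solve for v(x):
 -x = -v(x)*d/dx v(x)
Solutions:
 v(x) = -sqrt(C1 + x^2)
 v(x) = sqrt(C1 + x^2)


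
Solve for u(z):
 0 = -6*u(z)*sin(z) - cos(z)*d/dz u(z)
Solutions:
 u(z) = C1*cos(z)^6


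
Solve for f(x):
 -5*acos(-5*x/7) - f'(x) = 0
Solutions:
 f(x) = C1 - 5*x*acos(-5*x/7) - sqrt(49 - 25*x^2)


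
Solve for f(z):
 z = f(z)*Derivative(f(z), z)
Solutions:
 f(z) = -sqrt(C1 + z^2)
 f(z) = sqrt(C1 + z^2)


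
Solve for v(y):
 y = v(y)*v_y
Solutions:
 v(y) = -sqrt(C1 + y^2)
 v(y) = sqrt(C1 + y^2)


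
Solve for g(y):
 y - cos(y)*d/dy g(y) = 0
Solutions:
 g(y) = C1 + Integral(y/cos(y), y)


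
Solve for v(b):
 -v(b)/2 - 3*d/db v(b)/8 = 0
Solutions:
 v(b) = C1*exp(-4*b/3)


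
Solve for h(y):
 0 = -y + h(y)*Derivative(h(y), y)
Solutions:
 h(y) = -sqrt(C1 + y^2)
 h(y) = sqrt(C1 + y^2)


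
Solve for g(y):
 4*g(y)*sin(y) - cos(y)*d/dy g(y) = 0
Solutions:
 g(y) = C1/cos(y)^4


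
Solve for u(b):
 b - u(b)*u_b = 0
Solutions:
 u(b) = -sqrt(C1 + b^2)
 u(b) = sqrt(C1 + b^2)


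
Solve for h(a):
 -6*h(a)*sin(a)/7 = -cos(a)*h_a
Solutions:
 h(a) = C1/cos(a)^(6/7)


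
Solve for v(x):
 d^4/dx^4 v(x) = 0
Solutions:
 v(x) = C1 + C2*x + C3*x^2 + C4*x^3


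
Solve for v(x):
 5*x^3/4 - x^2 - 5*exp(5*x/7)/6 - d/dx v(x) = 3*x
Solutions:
 v(x) = C1 + 5*x^4/16 - x^3/3 - 3*x^2/2 - 7*exp(5*x/7)/6


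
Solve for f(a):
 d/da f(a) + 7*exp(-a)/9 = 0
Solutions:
 f(a) = C1 + 7*exp(-a)/9


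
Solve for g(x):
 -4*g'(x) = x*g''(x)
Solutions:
 g(x) = C1 + C2/x^3


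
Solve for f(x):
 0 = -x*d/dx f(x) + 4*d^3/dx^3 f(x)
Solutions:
 f(x) = C1 + Integral(C2*airyai(2^(1/3)*x/2) + C3*airybi(2^(1/3)*x/2), x)


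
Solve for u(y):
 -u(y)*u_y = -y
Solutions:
 u(y) = -sqrt(C1 + y^2)
 u(y) = sqrt(C1 + y^2)


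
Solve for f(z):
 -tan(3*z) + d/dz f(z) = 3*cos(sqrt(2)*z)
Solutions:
 f(z) = C1 - log(cos(3*z))/3 + 3*sqrt(2)*sin(sqrt(2)*z)/2


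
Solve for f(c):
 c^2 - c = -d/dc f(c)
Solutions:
 f(c) = C1 - c^3/3 + c^2/2


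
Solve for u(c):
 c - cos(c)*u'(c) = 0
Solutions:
 u(c) = C1 + Integral(c/cos(c), c)


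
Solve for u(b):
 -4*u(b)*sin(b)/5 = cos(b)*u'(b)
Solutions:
 u(b) = C1*cos(b)^(4/5)


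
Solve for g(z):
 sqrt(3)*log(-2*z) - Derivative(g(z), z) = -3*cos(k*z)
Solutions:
 g(z) = C1 + sqrt(3)*z*(log(-z) - 1) + sqrt(3)*z*log(2) + 3*Piecewise((sin(k*z)/k, Ne(k, 0)), (z, True))


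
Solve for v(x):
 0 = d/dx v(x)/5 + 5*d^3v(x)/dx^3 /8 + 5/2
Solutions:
 v(x) = C1 + C2*sin(2*sqrt(2)*x/5) + C3*cos(2*sqrt(2)*x/5) - 25*x/2


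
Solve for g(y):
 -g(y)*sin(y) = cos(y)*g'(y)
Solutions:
 g(y) = C1*cos(y)


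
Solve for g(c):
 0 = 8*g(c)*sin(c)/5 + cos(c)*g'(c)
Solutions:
 g(c) = C1*cos(c)^(8/5)


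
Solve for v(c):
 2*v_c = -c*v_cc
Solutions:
 v(c) = C1 + C2/c


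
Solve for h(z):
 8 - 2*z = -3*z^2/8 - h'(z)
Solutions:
 h(z) = C1 - z^3/8 + z^2 - 8*z


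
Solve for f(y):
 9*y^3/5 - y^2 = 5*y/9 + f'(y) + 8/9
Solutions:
 f(y) = C1 + 9*y^4/20 - y^3/3 - 5*y^2/18 - 8*y/9


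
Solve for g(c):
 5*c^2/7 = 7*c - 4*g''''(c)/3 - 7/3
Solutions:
 g(c) = C1 + C2*c + C3*c^2 + C4*c^3 - c^6/672 + 7*c^5/160 - 7*c^4/96


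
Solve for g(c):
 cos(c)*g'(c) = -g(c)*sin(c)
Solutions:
 g(c) = C1*cos(c)


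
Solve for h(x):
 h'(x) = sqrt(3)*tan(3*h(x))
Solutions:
 h(x) = -asin(C1*exp(3*sqrt(3)*x))/3 + pi/3
 h(x) = asin(C1*exp(3*sqrt(3)*x))/3


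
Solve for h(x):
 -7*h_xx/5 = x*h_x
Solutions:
 h(x) = C1 + C2*erf(sqrt(70)*x/14)


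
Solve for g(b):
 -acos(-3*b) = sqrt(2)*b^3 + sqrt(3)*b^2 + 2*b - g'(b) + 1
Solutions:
 g(b) = C1 + sqrt(2)*b^4/4 + sqrt(3)*b^3/3 + b^2 + b*acos(-3*b) + b + sqrt(1 - 9*b^2)/3


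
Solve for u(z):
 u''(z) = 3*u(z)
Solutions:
 u(z) = C1*exp(-sqrt(3)*z) + C2*exp(sqrt(3)*z)


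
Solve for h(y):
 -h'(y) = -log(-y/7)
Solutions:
 h(y) = C1 + y*log(-y) + y*(-log(7) - 1)


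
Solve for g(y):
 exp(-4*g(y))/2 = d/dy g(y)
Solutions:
 g(y) = log(-I*(C1 + 2*y)^(1/4))
 g(y) = log(I*(C1 + 2*y)^(1/4))
 g(y) = log(-(C1 + 2*y)^(1/4))
 g(y) = log(C1 + 2*y)/4


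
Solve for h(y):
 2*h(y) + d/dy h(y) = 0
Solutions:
 h(y) = C1*exp(-2*y)


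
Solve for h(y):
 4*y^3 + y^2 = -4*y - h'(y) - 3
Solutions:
 h(y) = C1 - y^4 - y^3/3 - 2*y^2 - 3*y


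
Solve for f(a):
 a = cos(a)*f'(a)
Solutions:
 f(a) = C1 + Integral(a/cos(a), a)


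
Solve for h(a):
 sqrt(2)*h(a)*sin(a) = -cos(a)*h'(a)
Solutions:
 h(a) = C1*cos(a)^(sqrt(2))


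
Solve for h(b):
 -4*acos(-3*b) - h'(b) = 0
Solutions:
 h(b) = C1 - 4*b*acos(-3*b) - 4*sqrt(1 - 9*b^2)/3


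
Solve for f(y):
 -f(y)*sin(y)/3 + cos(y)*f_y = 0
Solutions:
 f(y) = C1/cos(y)^(1/3)


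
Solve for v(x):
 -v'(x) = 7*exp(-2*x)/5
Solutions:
 v(x) = C1 + 7*exp(-2*x)/10


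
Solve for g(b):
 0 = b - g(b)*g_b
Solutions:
 g(b) = -sqrt(C1 + b^2)
 g(b) = sqrt(C1 + b^2)


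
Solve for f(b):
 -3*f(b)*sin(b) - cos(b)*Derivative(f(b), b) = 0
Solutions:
 f(b) = C1*cos(b)^3


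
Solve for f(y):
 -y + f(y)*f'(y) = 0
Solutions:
 f(y) = -sqrt(C1 + y^2)
 f(y) = sqrt(C1 + y^2)


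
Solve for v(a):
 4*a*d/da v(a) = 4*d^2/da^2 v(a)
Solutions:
 v(a) = C1 + C2*erfi(sqrt(2)*a/2)


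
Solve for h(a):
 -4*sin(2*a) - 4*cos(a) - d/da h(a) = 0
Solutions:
 h(a) = C1 - 4*sin(a) + 2*cos(2*a)


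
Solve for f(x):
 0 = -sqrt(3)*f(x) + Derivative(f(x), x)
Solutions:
 f(x) = C1*exp(sqrt(3)*x)


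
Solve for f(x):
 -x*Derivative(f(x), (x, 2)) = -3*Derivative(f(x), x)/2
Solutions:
 f(x) = C1 + C2*x^(5/2)


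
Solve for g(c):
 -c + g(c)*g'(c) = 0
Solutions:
 g(c) = -sqrt(C1 + c^2)
 g(c) = sqrt(C1 + c^2)


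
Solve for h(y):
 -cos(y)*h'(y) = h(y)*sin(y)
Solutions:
 h(y) = C1*cos(y)


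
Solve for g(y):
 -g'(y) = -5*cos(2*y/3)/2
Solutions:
 g(y) = C1 + 15*sin(2*y/3)/4


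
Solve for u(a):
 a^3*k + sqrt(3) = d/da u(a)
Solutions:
 u(a) = C1 + a^4*k/4 + sqrt(3)*a


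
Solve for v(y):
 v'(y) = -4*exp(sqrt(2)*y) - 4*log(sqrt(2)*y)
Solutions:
 v(y) = C1 - 4*y*log(y) + 2*y*(2 - log(2)) - 2*sqrt(2)*exp(sqrt(2)*y)


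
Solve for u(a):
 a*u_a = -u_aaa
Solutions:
 u(a) = C1 + Integral(C2*airyai(-a) + C3*airybi(-a), a)


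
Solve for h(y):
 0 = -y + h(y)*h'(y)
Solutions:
 h(y) = -sqrt(C1 + y^2)
 h(y) = sqrt(C1 + y^2)


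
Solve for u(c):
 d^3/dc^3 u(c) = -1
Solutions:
 u(c) = C1 + C2*c + C3*c^2 - c^3/6


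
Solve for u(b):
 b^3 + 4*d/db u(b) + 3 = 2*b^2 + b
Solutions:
 u(b) = C1 - b^4/16 + b^3/6 + b^2/8 - 3*b/4


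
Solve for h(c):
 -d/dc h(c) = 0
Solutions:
 h(c) = C1


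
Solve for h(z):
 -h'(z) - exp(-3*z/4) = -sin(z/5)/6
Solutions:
 h(z) = C1 - 5*cos(z/5)/6 + 4*exp(-3*z/4)/3


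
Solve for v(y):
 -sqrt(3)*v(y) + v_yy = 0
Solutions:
 v(y) = C1*exp(-3^(1/4)*y) + C2*exp(3^(1/4)*y)


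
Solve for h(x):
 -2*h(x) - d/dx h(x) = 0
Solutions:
 h(x) = C1*exp(-2*x)


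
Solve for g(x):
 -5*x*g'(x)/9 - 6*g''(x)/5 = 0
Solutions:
 g(x) = C1 + C2*erf(5*sqrt(3)*x/18)


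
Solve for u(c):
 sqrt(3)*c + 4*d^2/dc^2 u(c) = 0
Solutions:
 u(c) = C1 + C2*c - sqrt(3)*c^3/24


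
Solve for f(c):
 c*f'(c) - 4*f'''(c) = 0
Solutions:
 f(c) = C1 + Integral(C2*airyai(2^(1/3)*c/2) + C3*airybi(2^(1/3)*c/2), c)


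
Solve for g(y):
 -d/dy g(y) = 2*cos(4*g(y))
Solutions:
 g(y) = -asin((C1 + exp(16*y))/(C1 - exp(16*y)))/4 + pi/4
 g(y) = asin((C1 + exp(16*y))/(C1 - exp(16*y)))/4


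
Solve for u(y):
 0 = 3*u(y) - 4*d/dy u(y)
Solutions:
 u(y) = C1*exp(3*y/4)


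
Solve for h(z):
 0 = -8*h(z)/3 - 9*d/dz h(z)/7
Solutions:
 h(z) = C1*exp(-56*z/27)


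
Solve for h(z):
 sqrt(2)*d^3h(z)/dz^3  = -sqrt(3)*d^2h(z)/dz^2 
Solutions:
 h(z) = C1 + C2*z + C3*exp(-sqrt(6)*z/2)


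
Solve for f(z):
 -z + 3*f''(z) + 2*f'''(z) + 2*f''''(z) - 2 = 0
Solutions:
 f(z) = C1 + C2*z + z^3/18 + 2*z^2/9 + (C3*sin(sqrt(5)*z/2) + C4*cos(sqrt(5)*z/2))*exp(-z/2)


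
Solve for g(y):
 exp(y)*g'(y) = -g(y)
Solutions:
 g(y) = C1*exp(exp(-y))


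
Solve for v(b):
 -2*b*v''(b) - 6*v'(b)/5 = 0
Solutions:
 v(b) = C1 + C2*b^(2/5)


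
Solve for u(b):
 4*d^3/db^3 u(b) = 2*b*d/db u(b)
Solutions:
 u(b) = C1 + Integral(C2*airyai(2^(2/3)*b/2) + C3*airybi(2^(2/3)*b/2), b)


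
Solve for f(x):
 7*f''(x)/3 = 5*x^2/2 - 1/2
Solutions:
 f(x) = C1 + C2*x + 5*x^4/56 - 3*x^2/28


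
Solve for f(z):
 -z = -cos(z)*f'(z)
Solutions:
 f(z) = C1 + Integral(z/cos(z), z)


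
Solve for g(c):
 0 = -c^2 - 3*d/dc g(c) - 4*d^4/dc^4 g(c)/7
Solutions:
 g(c) = C1 + C4*exp(-42^(1/3)*c/2) - c^3/9 + (C2*sin(14^(1/3)*3^(5/6)*c/4) + C3*cos(14^(1/3)*3^(5/6)*c/4))*exp(42^(1/3)*c/4)


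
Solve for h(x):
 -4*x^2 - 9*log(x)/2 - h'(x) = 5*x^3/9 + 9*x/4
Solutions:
 h(x) = C1 - 5*x^4/36 - 4*x^3/3 - 9*x^2/8 - 9*x*log(x)/2 + 9*x/2


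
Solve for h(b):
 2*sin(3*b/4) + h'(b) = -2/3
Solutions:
 h(b) = C1 - 2*b/3 + 8*cos(3*b/4)/3


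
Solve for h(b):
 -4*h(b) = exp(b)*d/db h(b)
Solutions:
 h(b) = C1*exp(4*exp(-b))


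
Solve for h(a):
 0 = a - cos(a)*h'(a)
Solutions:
 h(a) = C1 + Integral(a/cos(a), a)


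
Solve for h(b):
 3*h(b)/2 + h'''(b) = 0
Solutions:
 h(b) = C3*exp(-2^(2/3)*3^(1/3)*b/2) + (C1*sin(2^(2/3)*3^(5/6)*b/4) + C2*cos(2^(2/3)*3^(5/6)*b/4))*exp(2^(2/3)*3^(1/3)*b/4)


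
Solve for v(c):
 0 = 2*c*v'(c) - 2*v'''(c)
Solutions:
 v(c) = C1 + Integral(C2*airyai(c) + C3*airybi(c), c)


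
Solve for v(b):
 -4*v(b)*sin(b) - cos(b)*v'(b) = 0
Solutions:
 v(b) = C1*cos(b)^4


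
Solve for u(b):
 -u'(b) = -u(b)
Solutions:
 u(b) = C1*exp(b)


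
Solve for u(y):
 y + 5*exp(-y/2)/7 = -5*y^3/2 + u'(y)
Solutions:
 u(y) = C1 + 5*y^4/8 + y^2/2 - 10*exp(-y/2)/7


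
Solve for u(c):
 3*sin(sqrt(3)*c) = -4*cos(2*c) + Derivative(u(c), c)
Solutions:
 u(c) = C1 + 2*sin(2*c) - sqrt(3)*cos(sqrt(3)*c)


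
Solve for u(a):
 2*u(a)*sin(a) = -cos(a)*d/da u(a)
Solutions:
 u(a) = C1*cos(a)^2


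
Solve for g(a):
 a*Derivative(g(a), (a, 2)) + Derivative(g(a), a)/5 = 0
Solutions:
 g(a) = C1 + C2*a^(4/5)


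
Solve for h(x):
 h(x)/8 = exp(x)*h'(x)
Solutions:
 h(x) = C1*exp(-exp(-x)/8)


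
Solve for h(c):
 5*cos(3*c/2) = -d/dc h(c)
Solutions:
 h(c) = C1 - 10*sin(3*c/2)/3


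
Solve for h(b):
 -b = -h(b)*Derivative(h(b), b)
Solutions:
 h(b) = -sqrt(C1 + b^2)
 h(b) = sqrt(C1 + b^2)


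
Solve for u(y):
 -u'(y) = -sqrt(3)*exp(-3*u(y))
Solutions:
 u(y) = log(C1 + 3*sqrt(3)*y)/3
 u(y) = log((-3^(1/3) - 3^(5/6)*I)*(C1 + sqrt(3)*y)^(1/3)/2)
 u(y) = log((-3^(1/3) + 3^(5/6)*I)*(C1 + sqrt(3)*y)^(1/3)/2)


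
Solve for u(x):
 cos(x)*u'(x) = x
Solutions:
 u(x) = C1 + Integral(x/cos(x), x)


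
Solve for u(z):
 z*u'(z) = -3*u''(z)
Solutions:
 u(z) = C1 + C2*erf(sqrt(6)*z/6)


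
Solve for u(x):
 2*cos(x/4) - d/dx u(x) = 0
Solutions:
 u(x) = C1 + 8*sin(x/4)


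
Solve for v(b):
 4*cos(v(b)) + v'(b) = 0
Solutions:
 v(b) = pi - asin((C1 + exp(8*b))/(C1 - exp(8*b)))
 v(b) = asin((C1 + exp(8*b))/(C1 - exp(8*b)))


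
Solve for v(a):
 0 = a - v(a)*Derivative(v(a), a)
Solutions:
 v(a) = -sqrt(C1 + a^2)
 v(a) = sqrt(C1 + a^2)


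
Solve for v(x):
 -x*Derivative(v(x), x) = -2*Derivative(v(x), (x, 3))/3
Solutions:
 v(x) = C1 + Integral(C2*airyai(2^(2/3)*3^(1/3)*x/2) + C3*airybi(2^(2/3)*3^(1/3)*x/2), x)


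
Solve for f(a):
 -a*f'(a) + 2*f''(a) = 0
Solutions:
 f(a) = C1 + C2*erfi(a/2)


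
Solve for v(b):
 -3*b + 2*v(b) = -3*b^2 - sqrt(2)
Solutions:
 v(b) = -3*b^2/2 + 3*b/2 - sqrt(2)/2


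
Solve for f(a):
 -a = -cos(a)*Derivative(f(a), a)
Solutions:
 f(a) = C1 + Integral(a/cos(a), a)


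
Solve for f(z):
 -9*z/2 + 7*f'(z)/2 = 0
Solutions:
 f(z) = C1 + 9*z^2/14


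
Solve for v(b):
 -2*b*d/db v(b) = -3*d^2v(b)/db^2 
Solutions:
 v(b) = C1 + C2*erfi(sqrt(3)*b/3)


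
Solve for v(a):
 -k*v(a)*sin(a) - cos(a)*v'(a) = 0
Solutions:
 v(a) = C1*exp(k*log(cos(a)))


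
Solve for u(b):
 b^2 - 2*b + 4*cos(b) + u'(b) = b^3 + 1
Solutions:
 u(b) = C1 + b^4/4 - b^3/3 + b^2 + b - 4*sin(b)


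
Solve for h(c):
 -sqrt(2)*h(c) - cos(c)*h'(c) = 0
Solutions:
 h(c) = C1*(sin(c) - 1)^(sqrt(2)/2)/(sin(c) + 1)^(sqrt(2)/2)


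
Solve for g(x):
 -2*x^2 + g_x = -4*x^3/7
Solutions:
 g(x) = C1 - x^4/7 + 2*x^3/3


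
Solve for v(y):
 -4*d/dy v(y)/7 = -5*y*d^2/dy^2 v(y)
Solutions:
 v(y) = C1 + C2*y^(39/35)


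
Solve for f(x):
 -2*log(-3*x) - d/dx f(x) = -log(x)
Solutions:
 f(x) = C1 - x*log(x) + x*(-2*log(3) + 1 - 2*I*pi)


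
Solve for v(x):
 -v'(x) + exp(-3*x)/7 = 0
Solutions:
 v(x) = C1 - exp(-3*x)/21


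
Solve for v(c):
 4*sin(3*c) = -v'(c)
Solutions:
 v(c) = C1 + 4*cos(3*c)/3


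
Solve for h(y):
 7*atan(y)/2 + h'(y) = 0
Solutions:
 h(y) = C1 - 7*y*atan(y)/2 + 7*log(y^2 + 1)/4


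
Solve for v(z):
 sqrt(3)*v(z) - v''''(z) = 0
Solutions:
 v(z) = C1*exp(-3^(1/8)*z) + C2*exp(3^(1/8)*z) + C3*sin(3^(1/8)*z) + C4*cos(3^(1/8)*z)


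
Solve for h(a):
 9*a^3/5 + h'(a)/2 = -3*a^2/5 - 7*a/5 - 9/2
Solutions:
 h(a) = C1 - 9*a^4/10 - 2*a^3/5 - 7*a^2/5 - 9*a


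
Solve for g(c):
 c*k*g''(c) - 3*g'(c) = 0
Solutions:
 g(c) = C1 + c^(((re(k) + 3)*re(k) + im(k)^2)/(re(k)^2 + im(k)^2))*(C2*sin(3*log(c)*Abs(im(k))/(re(k)^2 + im(k)^2)) + C3*cos(3*log(c)*im(k)/(re(k)^2 + im(k)^2)))


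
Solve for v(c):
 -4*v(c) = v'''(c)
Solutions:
 v(c) = C3*exp(-2^(2/3)*c) + (C1*sin(2^(2/3)*sqrt(3)*c/2) + C2*cos(2^(2/3)*sqrt(3)*c/2))*exp(2^(2/3)*c/2)


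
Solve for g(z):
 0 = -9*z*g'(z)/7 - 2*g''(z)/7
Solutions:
 g(z) = C1 + C2*erf(3*z/2)


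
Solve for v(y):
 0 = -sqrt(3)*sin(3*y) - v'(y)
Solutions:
 v(y) = C1 + sqrt(3)*cos(3*y)/3


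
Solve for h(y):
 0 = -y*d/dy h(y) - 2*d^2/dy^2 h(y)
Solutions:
 h(y) = C1 + C2*erf(y/2)


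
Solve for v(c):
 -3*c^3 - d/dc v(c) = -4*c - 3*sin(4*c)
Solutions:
 v(c) = C1 - 3*c^4/4 + 2*c^2 - 3*cos(4*c)/4


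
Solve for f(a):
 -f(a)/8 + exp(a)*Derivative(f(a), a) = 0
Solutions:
 f(a) = C1*exp(-exp(-a)/8)


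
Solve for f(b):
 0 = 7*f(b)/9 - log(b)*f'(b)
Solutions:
 f(b) = C1*exp(7*li(b)/9)


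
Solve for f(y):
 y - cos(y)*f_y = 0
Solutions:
 f(y) = C1 + Integral(y/cos(y), y)


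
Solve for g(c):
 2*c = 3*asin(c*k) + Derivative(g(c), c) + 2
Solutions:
 g(c) = C1 + c^2 - 2*c - 3*Piecewise((c*asin(c*k) + sqrt(-c^2*k^2 + 1)/k, Ne(k, 0)), (0, True))


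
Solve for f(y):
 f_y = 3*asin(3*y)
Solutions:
 f(y) = C1 + 3*y*asin(3*y) + sqrt(1 - 9*y^2)


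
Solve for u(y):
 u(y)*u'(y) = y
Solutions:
 u(y) = -sqrt(C1 + y^2)
 u(y) = sqrt(C1 + y^2)


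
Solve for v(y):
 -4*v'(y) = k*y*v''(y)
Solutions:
 v(y) = C1 + y^(((re(k) - 4)*re(k) + im(k)^2)/(re(k)^2 + im(k)^2))*(C2*sin(4*log(y)*Abs(im(k))/(re(k)^2 + im(k)^2)) + C3*cos(4*log(y)*im(k)/(re(k)^2 + im(k)^2)))


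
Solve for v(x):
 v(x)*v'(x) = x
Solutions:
 v(x) = -sqrt(C1 + x^2)
 v(x) = sqrt(C1 + x^2)


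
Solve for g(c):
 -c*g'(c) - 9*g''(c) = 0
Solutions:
 g(c) = C1 + C2*erf(sqrt(2)*c/6)


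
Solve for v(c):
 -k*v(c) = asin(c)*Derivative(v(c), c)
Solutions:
 v(c) = C1*exp(-k*Integral(1/asin(c), c))


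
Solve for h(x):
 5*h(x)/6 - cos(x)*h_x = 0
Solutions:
 h(x) = C1*(sin(x) + 1)^(5/12)/(sin(x) - 1)^(5/12)


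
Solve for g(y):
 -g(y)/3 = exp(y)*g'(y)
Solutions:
 g(y) = C1*exp(exp(-y)/3)


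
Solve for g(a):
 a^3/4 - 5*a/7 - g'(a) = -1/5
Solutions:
 g(a) = C1 + a^4/16 - 5*a^2/14 + a/5


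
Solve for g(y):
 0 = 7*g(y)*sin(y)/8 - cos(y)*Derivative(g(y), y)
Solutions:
 g(y) = C1/cos(y)^(7/8)


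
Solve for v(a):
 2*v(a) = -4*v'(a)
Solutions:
 v(a) = C1*exp(-a/2)


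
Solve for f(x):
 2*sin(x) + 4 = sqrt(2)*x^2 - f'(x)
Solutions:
 f(x) = C1 + sqrt(2)*x^3/3 - 4*x + 2*cos(x)


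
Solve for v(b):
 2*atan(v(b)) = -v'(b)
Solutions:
 Integral(1/atan(_y), (_y, v(b))) = C1 - 2*b


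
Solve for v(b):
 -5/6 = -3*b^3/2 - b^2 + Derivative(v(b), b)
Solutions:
 v(b) = C1 + 3*b^4/8 + b^3/3 - 5*b/6


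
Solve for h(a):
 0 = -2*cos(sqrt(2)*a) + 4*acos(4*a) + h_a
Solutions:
 h(a) = C1 - 4*a*acos(4*a) + sqrt(1 - 16*a^2) + sqrt(2)*sin(sqrt(2)*a)


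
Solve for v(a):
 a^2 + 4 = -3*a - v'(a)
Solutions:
 v(a) = C1 - a^3/3 - 3*a^2/2 - 4*a


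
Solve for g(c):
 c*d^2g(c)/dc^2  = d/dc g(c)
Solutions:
 g(c) = C1 + C2*c^2


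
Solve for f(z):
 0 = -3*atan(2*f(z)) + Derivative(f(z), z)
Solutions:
 Integral(1/atan(2*_y), (_y, f(z))) = C1 + 3*z


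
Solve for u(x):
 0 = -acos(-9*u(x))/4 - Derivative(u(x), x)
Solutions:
 Integral(1/acos(-9*_y), (_y, u(x))) = C1 - x/4


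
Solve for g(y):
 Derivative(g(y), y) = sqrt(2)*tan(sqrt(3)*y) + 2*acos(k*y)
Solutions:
 g(y) = C1 + 2*Piecewise((y*acos(k*y) - sqrt(-k^2*y^2 + 1)/k, Ne(k, 0)), (pi*y/2, True)) - sqrt(6)*log(cos(sqrt(3)*y))/3


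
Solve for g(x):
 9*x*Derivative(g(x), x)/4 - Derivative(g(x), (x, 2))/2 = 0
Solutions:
 g(x) = C1 + C2*erfi(3*x/2)


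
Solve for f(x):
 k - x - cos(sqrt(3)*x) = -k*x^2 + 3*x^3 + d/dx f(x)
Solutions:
 f(x) = C1 + k*x^3/3 + k*x - 3*x^4/4 - x^2/2 - sqrt(3)*sin(sqrt(3)*x)/3


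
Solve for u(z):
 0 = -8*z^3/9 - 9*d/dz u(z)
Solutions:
 u(z) = C1 - 2*z^4/81


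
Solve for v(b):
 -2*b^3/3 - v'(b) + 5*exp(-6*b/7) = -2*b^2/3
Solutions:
 v(b) = C1 - b^4/6 + 2*b^3/9 - 35*exp(-6*b/7)/6


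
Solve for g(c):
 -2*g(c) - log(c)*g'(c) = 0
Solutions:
 g(c) = C1*exp(-2*li(c))


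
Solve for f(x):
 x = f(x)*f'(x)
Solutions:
 f(x) = -sqrt(C1 + x^2)
 f(x) = sqrt(C1 + x^2)


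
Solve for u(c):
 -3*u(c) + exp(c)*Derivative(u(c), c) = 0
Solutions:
 u(c) = C1*exp(-3*exp(-c))


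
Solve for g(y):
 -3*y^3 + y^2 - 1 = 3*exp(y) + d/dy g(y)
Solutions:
 g(y) = C1 - 3*y^4/4 + y^3/3 - y - 3*exp(y)


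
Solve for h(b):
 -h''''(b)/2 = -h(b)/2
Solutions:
 h(b) = C1*exp(-b) + C2*exp(b) + C3*sin(b) + C4*cos(b)


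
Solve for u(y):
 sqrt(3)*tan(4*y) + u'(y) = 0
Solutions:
 u(y) = C1 + sqrt(3)*log(cos(4*y))/4


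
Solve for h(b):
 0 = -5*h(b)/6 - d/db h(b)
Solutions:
 h(b) = C1*exp(-5*b/6)


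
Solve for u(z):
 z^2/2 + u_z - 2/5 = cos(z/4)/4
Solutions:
 u(z) = C1 - z^3/6 + 2*z/5 + sin(z/4)


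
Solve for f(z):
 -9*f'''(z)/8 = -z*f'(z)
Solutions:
 f(z) = C1 + Integral(C2*airyai(2*3^(1/3)*z/3) + C3*airybi(2*3^(1/3)*z/3), z)
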